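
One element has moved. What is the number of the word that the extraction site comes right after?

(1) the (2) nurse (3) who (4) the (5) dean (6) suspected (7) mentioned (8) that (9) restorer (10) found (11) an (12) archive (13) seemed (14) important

The displaced element is "the nurse" (word 2).
It is linked across 1 clause boundary (Ø).
It functions as the subject of "mentioned", so the gap sits immediately after word 6 ("suspected").
Base order: The dean suspected the nurse mentioned that restorer found an archive.

6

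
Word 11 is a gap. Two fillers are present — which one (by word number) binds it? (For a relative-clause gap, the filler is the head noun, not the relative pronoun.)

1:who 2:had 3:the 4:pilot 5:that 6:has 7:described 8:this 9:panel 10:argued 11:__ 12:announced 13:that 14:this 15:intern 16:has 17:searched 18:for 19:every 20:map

The marked gap is the subject of "announced".
Its filler is the fronted wh-phrase "who", at word 1.
(The other dependency links word 4 to a gap after word 5.)

1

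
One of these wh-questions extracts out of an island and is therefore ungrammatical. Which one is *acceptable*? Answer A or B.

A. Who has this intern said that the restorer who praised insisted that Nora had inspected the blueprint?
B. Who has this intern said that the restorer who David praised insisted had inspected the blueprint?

B

In A, the wh-phrase is extracted from inside a complex-NP island (relative clause) (introduced by "who"), which blocks movement.
In B, the extraction path crosses only that-complement boundaries, which are transparent.
So B is grammatical.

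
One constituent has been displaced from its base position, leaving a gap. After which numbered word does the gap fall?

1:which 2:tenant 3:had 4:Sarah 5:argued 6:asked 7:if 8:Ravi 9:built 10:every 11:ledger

The displaced element is "which tenant" (word 2).
It is linked across 1 clause boundary (Ø).
It functions as the subject of "asked", so the gap sits immediately after word 5 ("argued").
Base order: Sarah had argued that which tenant asked if Ravi built every ledger.

5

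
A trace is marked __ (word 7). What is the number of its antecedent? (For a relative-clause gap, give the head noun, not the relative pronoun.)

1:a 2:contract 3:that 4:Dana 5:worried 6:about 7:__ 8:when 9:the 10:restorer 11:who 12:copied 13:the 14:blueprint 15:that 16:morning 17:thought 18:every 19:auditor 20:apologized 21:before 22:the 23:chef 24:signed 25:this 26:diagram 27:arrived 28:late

2

The gap at 7 is the prepositional object of "worried", inside a relative clause.
The relative pronoun is "that" (word 3); it is bound by the head noun immediately before it.
Its filler is the head noun "contract", at word 2.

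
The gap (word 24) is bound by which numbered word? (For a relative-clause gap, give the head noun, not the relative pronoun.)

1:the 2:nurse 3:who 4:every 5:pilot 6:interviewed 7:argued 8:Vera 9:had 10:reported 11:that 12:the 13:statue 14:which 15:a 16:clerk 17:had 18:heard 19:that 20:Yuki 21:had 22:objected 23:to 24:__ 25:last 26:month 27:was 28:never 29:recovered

The gap at 24 is the prepositional object of "objected", inside a relative clause.
The relative pronoun is "which" (word 14); it is bound by the head noun immediately before it.
Its filler is the head noun "statue", at word 13.

13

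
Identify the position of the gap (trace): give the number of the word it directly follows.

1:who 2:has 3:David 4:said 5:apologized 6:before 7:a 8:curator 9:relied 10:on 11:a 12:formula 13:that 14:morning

4

The displaced element is "who" (word 1).
It is linked across 1 clause boundary (Ø).
It functions as the subject of "apologized", so the gap sits immediately after word 4 ("said").
Base order: David has said that who apologized before a curator relied on a formula that morning.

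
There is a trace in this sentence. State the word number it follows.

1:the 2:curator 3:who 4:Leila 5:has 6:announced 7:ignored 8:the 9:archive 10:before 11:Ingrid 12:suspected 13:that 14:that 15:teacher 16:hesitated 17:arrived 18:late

The displaced element is "the curator" (word 2).
It is linked across 1 clause boundary (Ø).
It functions as the subject of "ignored", so the gap sits immediately after word 6 ("announced").
Base order: Leila has announced the curator ignored the archive before Ingrid suspected that that teacher hesitated.

6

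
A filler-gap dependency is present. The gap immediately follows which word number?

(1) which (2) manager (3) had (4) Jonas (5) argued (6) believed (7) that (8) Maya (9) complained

5

The displaced element is "which manager" (word 2).
It is linked across 1 clause boundary (Ø).
It functions as the subject of "believed", so the gap sits immediately after word 5 ("argued").
Base order: Jonas had argued which manager believed that Maya complained.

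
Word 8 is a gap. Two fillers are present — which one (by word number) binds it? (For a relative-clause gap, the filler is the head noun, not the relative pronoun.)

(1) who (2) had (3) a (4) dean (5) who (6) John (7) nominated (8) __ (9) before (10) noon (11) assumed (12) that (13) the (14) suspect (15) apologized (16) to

The marked gap is inside the relative clause, the direct object of "nominated".
Its filler is the head noun "dean" (via "who"), at word 4.
(The other dependency links word 1 to a gap after word 16.)

4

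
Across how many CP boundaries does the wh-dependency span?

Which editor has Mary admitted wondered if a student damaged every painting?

"which editor" is extracted from the subject of "wondered".
Boundaries crossed, outermost first: [Ø] — 1 in total.

1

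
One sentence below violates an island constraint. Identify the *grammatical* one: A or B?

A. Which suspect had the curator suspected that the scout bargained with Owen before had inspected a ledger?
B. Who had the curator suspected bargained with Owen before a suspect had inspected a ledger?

B

In A, the wh-phrase is extracted from inside an adjunct island (introduced by "before"), which blocks movement.
In B, the extraction path crosses only that-complement boundaries, which are transparent.
So B is grammatical.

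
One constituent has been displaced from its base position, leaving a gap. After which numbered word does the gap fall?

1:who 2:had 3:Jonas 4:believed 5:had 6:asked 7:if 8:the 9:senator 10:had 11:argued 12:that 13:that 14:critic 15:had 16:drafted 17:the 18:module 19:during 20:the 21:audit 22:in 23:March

4

The displaced element is "who" (word 1).
It is linked across 1 clause boundary (Ø).
It functions as the subject of "asked", so the gap sits immediately after word 4 ("believed").
Base order: Jonas had believed that who had asked if the senator had argued that that critic had drafted the module during the audit in March.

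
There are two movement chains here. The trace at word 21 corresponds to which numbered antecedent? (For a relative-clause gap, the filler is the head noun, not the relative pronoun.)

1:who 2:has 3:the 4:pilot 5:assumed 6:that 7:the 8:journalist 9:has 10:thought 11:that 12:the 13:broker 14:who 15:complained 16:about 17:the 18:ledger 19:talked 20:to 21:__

1

The marked gap is the object of the preposition "to" of "talked".
Its filler is the fronted wh-phrase "who", at word 1.
(The other dependency links word 13 to a gap after word 14.)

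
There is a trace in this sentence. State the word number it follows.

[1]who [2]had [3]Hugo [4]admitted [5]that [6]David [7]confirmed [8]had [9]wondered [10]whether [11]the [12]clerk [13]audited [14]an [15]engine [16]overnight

7

The displaced element is "who" (word 1).
It is linked across 2 clause boundaries (that → Ø).
It functions as the subject of "wondered", so the gap sits immediately after word 7 ("confirmed").
Base order: Hugo had admitted that David confirmed that who had wondered whether the clerk audited an engine overnight.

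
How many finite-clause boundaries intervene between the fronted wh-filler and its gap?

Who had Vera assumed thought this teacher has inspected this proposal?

1

"who" is extracted from the subject of "thought".
Boundaries crossed, outermost first: [Ø] — 1 in total.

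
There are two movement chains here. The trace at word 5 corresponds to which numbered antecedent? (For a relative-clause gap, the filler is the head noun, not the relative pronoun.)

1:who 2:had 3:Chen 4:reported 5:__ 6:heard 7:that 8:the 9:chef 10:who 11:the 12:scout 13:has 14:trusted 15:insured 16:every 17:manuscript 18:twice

The marked gap is the subject of "heard".
Its filler is the fronted wh-phrase "who", at word 1.
(The other dependency links word 9 to a gap after word 14.)

1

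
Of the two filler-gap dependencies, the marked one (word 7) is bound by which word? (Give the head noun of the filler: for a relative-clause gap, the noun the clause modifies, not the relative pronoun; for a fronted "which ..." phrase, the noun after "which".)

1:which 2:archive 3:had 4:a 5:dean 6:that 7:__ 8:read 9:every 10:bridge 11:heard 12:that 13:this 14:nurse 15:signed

5

The marked gap is inside the relative clause, the subject of "read".
Its filler is the head noun "dean" (via "that"), at word 5.
(The other dependency links word 2 to a gap after word 15.)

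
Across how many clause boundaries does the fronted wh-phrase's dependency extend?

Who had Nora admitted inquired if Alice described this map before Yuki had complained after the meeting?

"who" is extracted from the subject of "inquired".
Boundaries crossed, outermost first: [Ø] — 1 in total.

1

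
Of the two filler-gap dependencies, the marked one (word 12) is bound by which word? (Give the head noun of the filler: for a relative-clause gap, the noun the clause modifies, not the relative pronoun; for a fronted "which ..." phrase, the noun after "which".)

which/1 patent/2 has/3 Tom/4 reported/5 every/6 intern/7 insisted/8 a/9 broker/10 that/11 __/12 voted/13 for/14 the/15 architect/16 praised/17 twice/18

The marked gap is inside the relative clause, the subject of "voted".
Its filler is the head noun "broker" (via "that"), at word 10.
(The other dependency links word 2 to a gap after word 17.)

10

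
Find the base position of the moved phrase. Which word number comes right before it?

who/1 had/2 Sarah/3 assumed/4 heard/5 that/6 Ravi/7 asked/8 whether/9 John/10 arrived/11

The displaced element is "who" (word 1).
It is linked across 1 clause boundary (Ø).
It functions as the subject of "heard", so the gap sits immediately after word 4 ("assumed").
Base order: Sarah had assumed that who heard that Ravi asked whether John arrived.

4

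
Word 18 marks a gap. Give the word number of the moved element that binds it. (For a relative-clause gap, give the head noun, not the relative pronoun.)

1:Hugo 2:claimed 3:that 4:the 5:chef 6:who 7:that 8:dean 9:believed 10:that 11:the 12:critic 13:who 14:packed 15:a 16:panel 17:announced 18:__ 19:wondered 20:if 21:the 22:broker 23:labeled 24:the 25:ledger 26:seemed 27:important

The gap at 18 is the subject of "wondered", inside a relative clause.
The relative pronoun is "who" (word 6); it is bound by the head noun immediately before it.
Its filler is the head noun "chef", at word 5.

5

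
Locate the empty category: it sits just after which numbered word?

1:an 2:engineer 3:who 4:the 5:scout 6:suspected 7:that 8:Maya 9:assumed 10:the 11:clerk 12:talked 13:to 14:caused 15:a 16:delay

The displaced element is "an engineer" (word 2).
It is linked across 2 clause boundaries (that → Ø).
It functions as the object of the preposition "to" of "talked", so the gap sits immediately after word 13 ("to").
Base order: The scout suspected that Maya assumed the clerk talked to an engineer.

13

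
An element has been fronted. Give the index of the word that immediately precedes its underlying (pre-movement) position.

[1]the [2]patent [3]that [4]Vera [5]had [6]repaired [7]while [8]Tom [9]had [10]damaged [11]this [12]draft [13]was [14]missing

The displaced element is "the patent" (word 2).
It functions as the direct object of "repaired", so the gap sits immediately after word 6 ("repaired").
Base order: Vera had repaired the patent while Tom had damaged this draft.

6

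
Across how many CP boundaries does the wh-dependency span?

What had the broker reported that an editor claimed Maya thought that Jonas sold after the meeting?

3

"what" is extracted from the object of "sold".
Boundaries crossed, outermost first: [that], [Ø], [that] — 3 in total.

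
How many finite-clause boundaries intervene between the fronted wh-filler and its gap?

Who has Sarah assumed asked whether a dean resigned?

"who" is extracted from the subject of "asked".
Boundaries crossed, outermost first: [Ø] — 1 in total.

1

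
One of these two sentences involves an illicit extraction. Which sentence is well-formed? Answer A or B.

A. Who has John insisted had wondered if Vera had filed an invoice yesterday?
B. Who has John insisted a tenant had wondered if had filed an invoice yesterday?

In B, the wh-phrase is extracted from inside a wh-island (introduced by "if"), which blocks movement.
In A, the extraction path crosses only that-complement boundaries, which are transparent.
So A is grammatical.

A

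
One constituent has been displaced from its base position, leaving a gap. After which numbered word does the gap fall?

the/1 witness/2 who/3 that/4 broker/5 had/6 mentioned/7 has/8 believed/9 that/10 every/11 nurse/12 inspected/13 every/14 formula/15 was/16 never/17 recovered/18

The displaced element is "the witness" (word 2).
It is linked across 1 clause boundary (Ø).
It functions as the subject of "believed", so the gap sits immediately after word 7 ("mentioned").
Base order: That broker had mentioned that the witness has believed that every nurse inspected every formula.

7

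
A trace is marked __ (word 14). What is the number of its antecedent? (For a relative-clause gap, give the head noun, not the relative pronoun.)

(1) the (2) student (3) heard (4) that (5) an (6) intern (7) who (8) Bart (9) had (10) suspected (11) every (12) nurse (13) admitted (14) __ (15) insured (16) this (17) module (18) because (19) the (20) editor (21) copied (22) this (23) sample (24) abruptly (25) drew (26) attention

The gap at 14 is the subject of "insured", inside a relative clause.
The relative pronoun is "who" (word 7); it is bound by the head noun immediately before it.
Its filler is the head noun "intern", at word 6.

6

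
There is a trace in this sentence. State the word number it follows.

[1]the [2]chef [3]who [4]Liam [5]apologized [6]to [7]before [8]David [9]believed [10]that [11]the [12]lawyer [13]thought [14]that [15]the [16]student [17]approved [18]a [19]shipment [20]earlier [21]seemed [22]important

The displaced element is "the chef" (word 2).
It functions as the object of the preposition "to" of "apologized", so the gap sits immediately after word 6 ("to").
Base order: Liam apologized to the chef before David believed that the lawyer thought that the student approved a shipment earlier.

6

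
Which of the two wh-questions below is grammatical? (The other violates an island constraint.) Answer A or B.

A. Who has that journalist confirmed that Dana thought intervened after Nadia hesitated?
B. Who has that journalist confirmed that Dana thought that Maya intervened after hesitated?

A

In B, the wh-phrase is extracted from inside an adjunct island (introduced by "after"), which blocks movement.
In A, the extraction path crosses only that-complement boundaries, which are transparent.
So A is grammatical.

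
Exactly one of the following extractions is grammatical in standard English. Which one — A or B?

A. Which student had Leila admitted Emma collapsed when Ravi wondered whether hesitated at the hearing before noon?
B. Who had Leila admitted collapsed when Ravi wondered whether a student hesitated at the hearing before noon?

In A, the wh-phrase is extracted from inside an adjunct island (introduced by "when"), which blocks movement.
In B, the extraction path crosses only that-complement boundaries, which are transparent.
So B is grammatical.

B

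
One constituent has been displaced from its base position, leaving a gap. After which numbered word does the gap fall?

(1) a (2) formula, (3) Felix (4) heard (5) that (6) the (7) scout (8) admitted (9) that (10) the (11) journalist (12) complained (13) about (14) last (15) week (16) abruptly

13

The displaced element is "a formula" (word 2).
It is linked across 2 clause boundaries (that → that).
It functions as the object of the preposition "about" of "complained", so the gap sits immediately after word 13 ("about").
Base order: Felix heard that the scout admitted that the journalist complained about a formula last week abruptly.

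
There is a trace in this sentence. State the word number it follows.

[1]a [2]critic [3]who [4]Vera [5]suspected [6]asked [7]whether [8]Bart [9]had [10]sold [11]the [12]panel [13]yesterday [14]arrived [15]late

5

The displaced element is "a critic" (word 2).
It is linked across 1 clause boundary (Ø).
It functions as the subject of "asked", so the gap sits immediately after word 5 ("suspected").
Base order: Vera suspected that a critic asked whether Bart had sold the panel yesterday.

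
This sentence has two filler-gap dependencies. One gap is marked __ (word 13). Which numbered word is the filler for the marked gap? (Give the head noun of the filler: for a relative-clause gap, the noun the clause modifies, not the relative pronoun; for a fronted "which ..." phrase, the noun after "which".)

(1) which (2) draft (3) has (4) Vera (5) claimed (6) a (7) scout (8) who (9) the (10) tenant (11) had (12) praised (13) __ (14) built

The marked gap is inside the relative clause, the direct object of "praised".
Its filler is the head noun "scout" (via "who"), at word 7.
(The other dependency links word 2 to a gap after word 14.)

7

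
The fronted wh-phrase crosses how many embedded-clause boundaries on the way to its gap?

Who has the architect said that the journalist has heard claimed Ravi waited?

"who" is extracted from the subject of "claimed".
Boundaries crossed, outermost first: [that], [Ø] — 2 in total.

2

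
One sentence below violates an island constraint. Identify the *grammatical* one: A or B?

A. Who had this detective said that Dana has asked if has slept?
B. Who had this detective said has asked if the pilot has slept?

In A, the wh-phrase is extracted from inside a wh-island (introduced by "if"), which blocks movement.
In B, the extraction path crosses only that-complement boundaries, which are transparent.
So B is grammatical.

B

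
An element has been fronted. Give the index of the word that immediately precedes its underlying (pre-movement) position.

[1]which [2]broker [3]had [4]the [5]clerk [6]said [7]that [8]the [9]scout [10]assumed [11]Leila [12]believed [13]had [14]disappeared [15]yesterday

12

The displaced element is "which broker" (word 2).
It is linked across 3 clause boundaries (that → Ø → Ø).
It functions as the subject of "disappeared", so the gap sits immediately after word 12 ("believed").
Base order: The clerk had said that the scout assumed Leila believed which broker had disappeared yesterday.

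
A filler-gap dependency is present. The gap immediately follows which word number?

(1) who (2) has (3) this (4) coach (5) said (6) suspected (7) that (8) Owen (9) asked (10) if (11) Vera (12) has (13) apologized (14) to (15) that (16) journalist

The displaced element is "who" (word 1).
It is linked across 1 clause boundary (Ø).
It functions as the subject of "suspected", so the gap sits immediately after word 5 ("said").
Base order: This coach has said who suspected that Owen asked if Vera has apologized to that journalist.

5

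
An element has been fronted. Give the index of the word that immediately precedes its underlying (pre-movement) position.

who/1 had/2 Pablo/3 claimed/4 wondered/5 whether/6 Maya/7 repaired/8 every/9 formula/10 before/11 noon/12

4

The displaced element is "who" (word 1).
It is linked across 1 clause boundary (Ø).
It functions as the subject of "wondered", so the gap sits immediately after word 4 ("claimed").
Base order: Pablo had claimed that who wondered whether Maya repaired every formula before noon.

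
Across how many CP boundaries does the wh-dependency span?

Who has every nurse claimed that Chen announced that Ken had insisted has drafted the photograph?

"who" is extracted from the subject of "drafted".
Boundaries crossed, outermost first: [that], [that], [Ø] — 3 in total.

3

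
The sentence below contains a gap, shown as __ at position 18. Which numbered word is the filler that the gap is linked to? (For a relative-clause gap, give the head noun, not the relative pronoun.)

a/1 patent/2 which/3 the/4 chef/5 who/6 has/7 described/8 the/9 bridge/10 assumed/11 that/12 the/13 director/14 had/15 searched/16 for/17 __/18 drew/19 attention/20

2

The gap at 18 is the prepositional object of "searched", inside a relative clause.
The relative pronoun is "which" (word 3); it is bound by the head noun immediately before it.
Its filler is the head noun "patent", at word 2.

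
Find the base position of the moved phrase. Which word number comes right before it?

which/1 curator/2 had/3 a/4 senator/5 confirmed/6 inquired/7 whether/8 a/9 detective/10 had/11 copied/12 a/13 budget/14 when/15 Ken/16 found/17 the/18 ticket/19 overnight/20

The displaced element is "which curator" (word 2).
It is linked across 1 clause boundary (Ø).
It functions as the subject of "inquired", so the gap sits immediately after word 6 ("confirmed").
Base order: A senator had confirmed that which curator inquired whether a detective had copied a budget when Ken found the ticket overnight.

6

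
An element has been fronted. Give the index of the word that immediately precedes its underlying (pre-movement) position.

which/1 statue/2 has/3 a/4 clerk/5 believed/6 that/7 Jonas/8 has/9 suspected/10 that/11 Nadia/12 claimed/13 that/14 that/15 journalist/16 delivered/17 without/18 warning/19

17

The displaced element is "which statue" (word 2).
It is linked across 3 clause boundaries (that → that → that).
It functions as the direct object of "delivered", so the gap sits immediately after word 17 ("delivered").
Base order: A clerk has believed that Jonas has suspected that Nadia claimed that that journalist delivered which statue without warning.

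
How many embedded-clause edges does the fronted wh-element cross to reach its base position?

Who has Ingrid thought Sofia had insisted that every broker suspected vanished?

3

"who" is extracted from the subject of "vanished".
Boundaries crossed, outermost first: [Ø], [that], [Ø] — 3 in total.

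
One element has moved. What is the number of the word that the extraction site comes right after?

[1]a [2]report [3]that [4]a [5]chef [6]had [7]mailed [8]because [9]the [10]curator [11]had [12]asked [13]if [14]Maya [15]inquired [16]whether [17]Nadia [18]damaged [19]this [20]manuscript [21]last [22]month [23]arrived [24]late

The displaced element is "a report" (word 2).
It functions as the direct object of "mailed", so the gap sits immediately after word 7 ("mailed").
Base order: A chef had mailed a report because the curator had asked if Maya inquired whether Nadia damaged this manuscript last month.

7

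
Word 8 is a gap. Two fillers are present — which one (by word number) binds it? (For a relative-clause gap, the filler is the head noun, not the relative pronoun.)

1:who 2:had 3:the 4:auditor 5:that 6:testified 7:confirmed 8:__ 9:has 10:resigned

The marked gap is the subject of "resigned".
Its filler is the fronted wh-phrase "who", at word 1.
(The other dependency links word 4 to a gap after word 5.)

1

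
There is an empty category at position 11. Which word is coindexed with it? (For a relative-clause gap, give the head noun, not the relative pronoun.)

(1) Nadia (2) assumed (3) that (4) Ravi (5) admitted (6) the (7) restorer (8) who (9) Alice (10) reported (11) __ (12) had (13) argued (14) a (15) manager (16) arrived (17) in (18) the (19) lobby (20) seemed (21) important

7

The gap at 11 is the subject of "argued", inside a relative clause.
The relative pronoun is "who" (word 8); it is bound by the head noun immediately before it.
Its filler is the head noun "restorer", at word 7.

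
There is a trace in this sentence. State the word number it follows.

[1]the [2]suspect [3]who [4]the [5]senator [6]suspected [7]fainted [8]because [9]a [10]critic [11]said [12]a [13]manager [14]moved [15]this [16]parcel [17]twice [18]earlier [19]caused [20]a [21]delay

The displaced element is "the suspect" (word 2).
It is linked across 1 clause boundary (Ø).
It functions as the subject of "fainted", so the gap sits immediately after word 6 ("suspected").
Base order: The senator suspected that the suspect fainted because a critic said a manager moved this parcel twice earlier.

6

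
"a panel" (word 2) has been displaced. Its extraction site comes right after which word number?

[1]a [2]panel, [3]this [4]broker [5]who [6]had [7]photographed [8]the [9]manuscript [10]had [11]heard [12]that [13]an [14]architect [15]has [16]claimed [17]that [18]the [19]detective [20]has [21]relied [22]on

The displaced element is "a panel" (word 2).
It is linked across 2 clause boundaries (that → that).
It functions as the object of the preposition "on" of "relied", so the gap sits immediately after word 22 ("on").
Base order: This broker who had photographed the manuscript had heard that an architect has claimed that the detective has relied on a panel.

22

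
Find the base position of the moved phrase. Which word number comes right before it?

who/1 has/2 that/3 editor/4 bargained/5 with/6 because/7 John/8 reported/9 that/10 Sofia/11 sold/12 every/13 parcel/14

The displaced element is "who" (word 1).
It functions as the object of the preposition "with" of "bargained", so the gap sits immediately after word 6 ("with").
Base order: That editor has bargained with who because John reported that Sofia sold every parcel.

6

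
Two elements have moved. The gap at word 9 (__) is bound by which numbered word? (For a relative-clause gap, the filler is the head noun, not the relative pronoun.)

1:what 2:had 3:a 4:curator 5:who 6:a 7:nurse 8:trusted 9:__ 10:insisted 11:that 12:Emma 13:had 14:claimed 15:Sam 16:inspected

The marked gap is inside the relative clause, the direct object of "trusted".
Its filler is the head noun "curator" (via "who"), at word 4.
(The other dependency links word 1 to a gap after word 16.)

4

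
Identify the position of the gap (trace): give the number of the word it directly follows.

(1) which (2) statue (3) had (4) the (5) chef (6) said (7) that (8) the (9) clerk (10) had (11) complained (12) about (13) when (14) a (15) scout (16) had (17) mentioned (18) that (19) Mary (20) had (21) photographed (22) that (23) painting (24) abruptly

12

The displaced element is "which statue" (word 2).
It is linked across 1 clause boundary (that).
It functions as the object of the preposition "about" of "complained", so the gap sits immediately after word 12 ("about").
Base order: The chef had said that the clerk had complained about which statue when a scout had mentioned that Mary had photographed that painting abruptly.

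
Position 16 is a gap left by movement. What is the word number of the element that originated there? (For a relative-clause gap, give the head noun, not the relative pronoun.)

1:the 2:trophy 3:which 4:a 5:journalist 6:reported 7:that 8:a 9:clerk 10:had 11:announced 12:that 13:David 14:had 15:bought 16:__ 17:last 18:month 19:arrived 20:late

2

The gap at 16 is the object of "bought", inside a relative clause.
The relative pronoun is "which" (word 3); it is bound by the head noun immediately before it.
Its filler is the head noun "trophy", at word 2.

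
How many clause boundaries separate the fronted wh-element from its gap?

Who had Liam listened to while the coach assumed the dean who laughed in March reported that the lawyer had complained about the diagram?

"who" originates inside the matrix clause — no clause boundary is crossed.

0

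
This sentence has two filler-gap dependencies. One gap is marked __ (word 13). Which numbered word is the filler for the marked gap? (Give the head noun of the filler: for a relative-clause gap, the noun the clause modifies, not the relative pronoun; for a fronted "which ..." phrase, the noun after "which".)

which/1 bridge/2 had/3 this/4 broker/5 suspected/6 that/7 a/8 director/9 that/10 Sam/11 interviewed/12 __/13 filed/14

The marked gap is inside the relative clause, the direct object of "interviewed".
Its filler is the head noun "director" (via "that"), at word 9.
(The other dependency links word 2 to a gap after word 14.)

9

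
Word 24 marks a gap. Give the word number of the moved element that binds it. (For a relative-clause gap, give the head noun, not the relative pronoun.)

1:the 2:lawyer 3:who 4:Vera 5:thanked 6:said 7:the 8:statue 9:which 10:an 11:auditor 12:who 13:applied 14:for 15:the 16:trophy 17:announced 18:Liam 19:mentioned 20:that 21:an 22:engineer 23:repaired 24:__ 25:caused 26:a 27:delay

The gap at 24 is the object of "repaired", inside a relative clause.
The relative pronoun is "which" (word 9); it is bound by the head noun immediately before it.
Its filler is the head noun "statue", at word 8.

8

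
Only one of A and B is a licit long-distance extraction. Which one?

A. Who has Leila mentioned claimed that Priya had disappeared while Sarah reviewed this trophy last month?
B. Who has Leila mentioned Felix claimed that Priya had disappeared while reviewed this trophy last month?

A

In B, the wh-phrase is extracted from inside an adjunct island (introduced by "while"), which blocks movement.
In A, the extraction path crosses only that-complement boundaries, which are transparent.
So A is grammatical.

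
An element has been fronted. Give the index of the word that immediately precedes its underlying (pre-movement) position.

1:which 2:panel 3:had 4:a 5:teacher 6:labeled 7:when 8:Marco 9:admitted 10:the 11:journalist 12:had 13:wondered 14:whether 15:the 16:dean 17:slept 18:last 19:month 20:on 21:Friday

The displaced element is "which panel" (word 2).
It functions as the direct object of "labeled", so the gap sits immediately after word 6 ("labeled").
Base order: A teacher had labeled which panel when Marco admitted the journalist had wondered whether the dean slept last month on Friday.

6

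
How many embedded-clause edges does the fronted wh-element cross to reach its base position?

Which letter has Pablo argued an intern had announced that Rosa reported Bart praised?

"which letter" is extracted from the object of "praised".
Boundaries crossed, outermost first: [Ø], [that], [Ø] — 3 in total.

3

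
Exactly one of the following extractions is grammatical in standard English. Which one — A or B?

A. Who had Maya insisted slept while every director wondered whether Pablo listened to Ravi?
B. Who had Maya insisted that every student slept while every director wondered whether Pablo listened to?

In B, the wh-phrase is extracted from inside an adjunct island (introduced by "while"), which blocks movement.
In A, the extraction path crosses only that-complement boundaries, which are transparent.
So A is grammatical.

A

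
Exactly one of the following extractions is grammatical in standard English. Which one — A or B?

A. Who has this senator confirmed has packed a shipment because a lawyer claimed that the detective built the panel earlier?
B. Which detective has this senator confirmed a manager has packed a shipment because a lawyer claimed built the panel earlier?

In B, the wh-phrase is extracted from inside an adjunct island (introduced by "because"), which blocks movement.
In A, the extraction path crosses only that-complement boundaries, which are transparent.
So A is grammatical.

A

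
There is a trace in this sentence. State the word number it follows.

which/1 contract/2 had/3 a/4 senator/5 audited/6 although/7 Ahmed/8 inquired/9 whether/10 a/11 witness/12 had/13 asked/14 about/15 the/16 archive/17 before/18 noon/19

The displaced element is "which contract" (word 2).
It functions as the direct object of "audited", so the gap sits immediately after word 6 ("audited").
Base order: A senator had audited which contract although Ahmed inquired whether a witness had asked about the archive before noon.

6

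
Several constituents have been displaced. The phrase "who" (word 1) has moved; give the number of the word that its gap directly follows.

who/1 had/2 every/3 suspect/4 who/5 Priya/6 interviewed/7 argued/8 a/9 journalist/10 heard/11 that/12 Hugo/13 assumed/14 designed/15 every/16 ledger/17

The displaced element is "who" (word 1).
It is linked across 3 clause boundaries (Ø → that → Ø).
It functions as the subject of "designed", so the gap sits immediately after word 14 ("assumed").
Base order: Every suspect who Priya interviewed had argued a journalist heard that Hugo assumed that who designed every ledger.

14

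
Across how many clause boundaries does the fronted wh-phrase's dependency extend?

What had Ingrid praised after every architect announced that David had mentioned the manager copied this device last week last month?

0

"what" originates inside the matrix clause — no clause boundary is crossed.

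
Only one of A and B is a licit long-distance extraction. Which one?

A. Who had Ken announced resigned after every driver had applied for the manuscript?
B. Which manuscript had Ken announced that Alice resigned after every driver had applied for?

A

In B, the wh-phrase is extracted from inside an adjunct island (introduced by "after"), which blocks movement.
In A, the extraction path crosses only that-complement boundaries, which are transparent.
So A is grammatical.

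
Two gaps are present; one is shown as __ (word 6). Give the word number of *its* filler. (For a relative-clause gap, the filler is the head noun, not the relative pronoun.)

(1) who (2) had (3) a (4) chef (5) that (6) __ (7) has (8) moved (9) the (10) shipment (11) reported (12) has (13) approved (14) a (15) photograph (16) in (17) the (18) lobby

4

The marked gap is inside the relative clause, the subject of "moved".
Its filler is the head noun "chef" (via "that"), at word 4.
(The other dependency links word 1 to a gap after word 11.)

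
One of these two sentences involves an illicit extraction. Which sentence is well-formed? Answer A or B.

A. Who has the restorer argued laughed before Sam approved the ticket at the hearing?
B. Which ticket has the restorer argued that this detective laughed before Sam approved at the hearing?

A

In B, the wh-phrase is extracted from inside an adjunct island (introduced by "before"), which blocks movement.
In A, the extraction path crosses only that-complement boundaries, which are transparent.
So A is grammatical.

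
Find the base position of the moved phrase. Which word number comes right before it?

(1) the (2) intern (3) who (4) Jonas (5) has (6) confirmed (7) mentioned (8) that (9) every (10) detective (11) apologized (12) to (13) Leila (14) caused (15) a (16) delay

The displaced element is "the intern" (word 2).
It is linked across 1 clause boundary (Ø).
It functions as the subject of "mentioned", so the gap sits immediately after word 6 ("confirmed").
Base order: Jonas has confirmed that the intern mentioned that every detective apologized to Leila.

6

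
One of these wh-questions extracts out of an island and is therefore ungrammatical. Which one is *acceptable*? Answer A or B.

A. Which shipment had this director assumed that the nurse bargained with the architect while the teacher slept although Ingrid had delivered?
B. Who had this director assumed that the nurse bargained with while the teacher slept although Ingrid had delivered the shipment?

In A, the wh-phrase is extracted from inside an adjunct island (introduced by "while"), which blocks movement.
In B, the extraction path crosses only that-complement boundaries, which are transparent.
So B is grammatical.

B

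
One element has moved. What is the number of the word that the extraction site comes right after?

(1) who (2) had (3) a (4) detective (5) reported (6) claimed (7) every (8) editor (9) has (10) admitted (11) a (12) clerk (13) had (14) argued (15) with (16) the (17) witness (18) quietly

The displaced element is "who" (word 1).
It is linked across 1 clause boundary (Ø).
It functions as the subject of "claimed", so the gap sits immediately after word 5 ("reported").
Base order: A detective had reported that who claimed every editor has admitted a clerk had argued with the witness quietly.

5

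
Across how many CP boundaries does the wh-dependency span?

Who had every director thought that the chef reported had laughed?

"who" is extracted from the subject of "laughed".
Boundaries crossed, outermost first: [that], [Ø] — 2 in total.

2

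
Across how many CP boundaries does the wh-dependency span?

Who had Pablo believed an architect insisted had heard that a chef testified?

"who" is extracted from the subject of "heard".
Boundaries crossed, outermost first: [Ø], [Ø] — 2 in total.

2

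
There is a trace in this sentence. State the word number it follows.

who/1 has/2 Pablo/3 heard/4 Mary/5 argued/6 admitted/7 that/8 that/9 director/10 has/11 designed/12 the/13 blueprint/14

The displaced element is "who" (word 1).
It is linked across 2 clause boundaries (Ø → Ø).
It functions as the subject of "admitted", so the gap sits immediately after word 6 ("argued").
Base order: Pablo has heard Mary argued that who admitted that that director has designed the blueprint.

6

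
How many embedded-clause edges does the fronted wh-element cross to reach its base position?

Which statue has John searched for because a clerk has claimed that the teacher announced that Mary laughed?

"which statue" originates inside the matrix clause — no clause boundary is crossed.

0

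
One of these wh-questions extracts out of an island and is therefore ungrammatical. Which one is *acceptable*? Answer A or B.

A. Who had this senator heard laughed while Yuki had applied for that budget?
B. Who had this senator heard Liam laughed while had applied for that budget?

A

In B, the wh-phrase is extracted from inside an adjunct island (introduced by "while"), which blocks movement.
In A, the extraction path crosses only that-complement boundaries, which are transparent.
So A is grammatical.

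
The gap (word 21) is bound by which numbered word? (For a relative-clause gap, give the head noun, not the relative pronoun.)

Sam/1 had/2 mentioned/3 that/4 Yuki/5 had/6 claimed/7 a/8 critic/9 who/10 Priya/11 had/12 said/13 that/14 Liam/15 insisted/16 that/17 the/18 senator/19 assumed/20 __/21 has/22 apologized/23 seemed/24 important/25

9

The gap at 21 is the subject of "apologized", inside a relative clause.
The relative pronoun is "who" (word 10); it is bound by the head noun immediately before it.
Its filler is the head noun "critic", at word 9.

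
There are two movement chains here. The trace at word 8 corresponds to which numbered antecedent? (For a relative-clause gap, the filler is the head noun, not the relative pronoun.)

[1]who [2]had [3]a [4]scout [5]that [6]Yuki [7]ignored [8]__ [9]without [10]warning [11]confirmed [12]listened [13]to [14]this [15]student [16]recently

4

The marked gap is inside the relative clause, the direct object of "ignored".
Its filler is the head noun "scout" (via "that"), at word 4.
(The other dependency links word 1 to a gap after word 11.)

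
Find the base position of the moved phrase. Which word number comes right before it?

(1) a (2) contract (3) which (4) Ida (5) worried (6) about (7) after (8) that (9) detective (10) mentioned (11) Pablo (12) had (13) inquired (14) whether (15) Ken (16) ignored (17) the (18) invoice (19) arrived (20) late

The displaced element is "a contract" (word 2).
It functions as the object of the preposition "about" of "worried", so the gap sits immediately after word 6 ("about").
Base order: Ida worried about a contract after that detective mentioned Pablo had inquired whether Ken ignored the invoice.

6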